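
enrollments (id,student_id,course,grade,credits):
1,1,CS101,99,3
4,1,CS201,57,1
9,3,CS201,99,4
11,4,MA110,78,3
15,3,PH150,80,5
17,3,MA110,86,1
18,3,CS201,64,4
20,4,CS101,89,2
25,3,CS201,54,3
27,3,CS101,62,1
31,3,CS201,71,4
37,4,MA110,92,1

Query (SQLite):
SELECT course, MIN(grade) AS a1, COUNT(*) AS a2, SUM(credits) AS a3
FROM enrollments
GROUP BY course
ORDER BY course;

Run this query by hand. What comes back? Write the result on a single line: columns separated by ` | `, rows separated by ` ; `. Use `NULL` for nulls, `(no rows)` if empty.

CS101 | 62 | 3 | 6 ; CS201 | 54 | 5 | 16 ; MA110 | 78 | 3 | 5 ; PH150 | 80 | 1 | 5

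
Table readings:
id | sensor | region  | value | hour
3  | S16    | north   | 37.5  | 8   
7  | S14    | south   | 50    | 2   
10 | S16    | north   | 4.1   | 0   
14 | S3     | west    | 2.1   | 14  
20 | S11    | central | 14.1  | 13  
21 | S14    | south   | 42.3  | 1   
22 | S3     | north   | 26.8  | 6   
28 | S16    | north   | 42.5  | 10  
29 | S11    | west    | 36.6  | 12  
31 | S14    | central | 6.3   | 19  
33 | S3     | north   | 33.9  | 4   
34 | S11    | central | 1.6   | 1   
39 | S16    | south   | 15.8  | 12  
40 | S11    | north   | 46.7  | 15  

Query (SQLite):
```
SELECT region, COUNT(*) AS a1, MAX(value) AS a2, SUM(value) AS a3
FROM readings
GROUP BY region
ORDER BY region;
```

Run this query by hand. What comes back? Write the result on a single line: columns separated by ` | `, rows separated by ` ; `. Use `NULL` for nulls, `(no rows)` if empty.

central | 3 | 14.1 | 22 ; north | 6 | 46.7 | 191.5 ; south | 3 | 50 | 108.1 ; west | 2 | 36.6 | 38.7

Group readings by region.
Per group compute: COUNT(*), MAX(value), SUM(value).
  central: ids {20, 31, 34} → COUNT(*)=3, MAX(value)=14.1, SUM(value)=22
  north: ids {3, 10, 22, 28, 33, 40} → COUNT(*)=6, MAX(value)=46.7, SUM(value)=191.5
  south: ids {7, 21, 39} → COUNT(*)=3, MAX(value)=50, SUM(value)=108.1
  west: ids {14, 29} → COUNT(*)=2, MAX(value)=36.6, SUM(value)=38.7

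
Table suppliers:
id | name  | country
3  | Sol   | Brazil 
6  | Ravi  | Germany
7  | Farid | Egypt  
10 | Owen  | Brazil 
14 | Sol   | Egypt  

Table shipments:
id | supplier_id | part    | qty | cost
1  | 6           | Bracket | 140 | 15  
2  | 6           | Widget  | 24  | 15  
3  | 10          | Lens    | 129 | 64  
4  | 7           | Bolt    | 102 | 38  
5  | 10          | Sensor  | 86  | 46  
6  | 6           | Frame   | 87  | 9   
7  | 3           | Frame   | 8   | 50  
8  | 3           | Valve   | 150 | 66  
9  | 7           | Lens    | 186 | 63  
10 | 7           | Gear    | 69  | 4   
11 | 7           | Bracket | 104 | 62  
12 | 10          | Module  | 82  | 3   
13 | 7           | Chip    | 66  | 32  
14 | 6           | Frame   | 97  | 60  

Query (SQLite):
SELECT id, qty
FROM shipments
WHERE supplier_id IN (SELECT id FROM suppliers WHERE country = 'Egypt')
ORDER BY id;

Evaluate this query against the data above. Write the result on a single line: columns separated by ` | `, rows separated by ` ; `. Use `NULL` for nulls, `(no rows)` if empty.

Inner query: suppliers.id where country = 'Egypt'.
Outer: keep shipments rows whose supplier_id is in that set.
Inner query → {7, 14}

4 | 102 ; 9 | 186 ; 10 | 69 ; 11 | 104 ; 13 | 66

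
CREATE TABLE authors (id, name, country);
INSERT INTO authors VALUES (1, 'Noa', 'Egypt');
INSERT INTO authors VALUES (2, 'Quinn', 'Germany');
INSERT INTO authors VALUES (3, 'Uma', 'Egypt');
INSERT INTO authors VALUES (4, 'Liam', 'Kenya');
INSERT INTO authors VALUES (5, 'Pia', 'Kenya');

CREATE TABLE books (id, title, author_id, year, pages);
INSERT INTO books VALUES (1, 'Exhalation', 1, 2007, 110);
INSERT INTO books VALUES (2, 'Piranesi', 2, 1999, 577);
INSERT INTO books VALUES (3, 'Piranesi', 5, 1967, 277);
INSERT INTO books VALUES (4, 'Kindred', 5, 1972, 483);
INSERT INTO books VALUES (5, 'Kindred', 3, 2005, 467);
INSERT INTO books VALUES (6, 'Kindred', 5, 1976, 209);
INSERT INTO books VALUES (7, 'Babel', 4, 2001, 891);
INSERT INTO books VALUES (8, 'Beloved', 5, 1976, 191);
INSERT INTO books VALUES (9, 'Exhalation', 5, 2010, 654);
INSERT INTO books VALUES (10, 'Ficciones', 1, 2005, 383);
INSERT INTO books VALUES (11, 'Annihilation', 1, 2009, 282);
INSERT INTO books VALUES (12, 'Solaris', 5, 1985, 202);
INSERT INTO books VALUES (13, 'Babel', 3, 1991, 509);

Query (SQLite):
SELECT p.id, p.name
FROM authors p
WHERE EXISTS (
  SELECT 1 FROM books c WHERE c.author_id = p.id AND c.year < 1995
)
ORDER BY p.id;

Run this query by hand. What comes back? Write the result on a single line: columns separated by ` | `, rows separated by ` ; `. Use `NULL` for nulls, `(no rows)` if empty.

For each authors row, check whether any books with matching author_id has year < 1995.
Keep rows where that is true.

3 | Uma ; 5 | Pia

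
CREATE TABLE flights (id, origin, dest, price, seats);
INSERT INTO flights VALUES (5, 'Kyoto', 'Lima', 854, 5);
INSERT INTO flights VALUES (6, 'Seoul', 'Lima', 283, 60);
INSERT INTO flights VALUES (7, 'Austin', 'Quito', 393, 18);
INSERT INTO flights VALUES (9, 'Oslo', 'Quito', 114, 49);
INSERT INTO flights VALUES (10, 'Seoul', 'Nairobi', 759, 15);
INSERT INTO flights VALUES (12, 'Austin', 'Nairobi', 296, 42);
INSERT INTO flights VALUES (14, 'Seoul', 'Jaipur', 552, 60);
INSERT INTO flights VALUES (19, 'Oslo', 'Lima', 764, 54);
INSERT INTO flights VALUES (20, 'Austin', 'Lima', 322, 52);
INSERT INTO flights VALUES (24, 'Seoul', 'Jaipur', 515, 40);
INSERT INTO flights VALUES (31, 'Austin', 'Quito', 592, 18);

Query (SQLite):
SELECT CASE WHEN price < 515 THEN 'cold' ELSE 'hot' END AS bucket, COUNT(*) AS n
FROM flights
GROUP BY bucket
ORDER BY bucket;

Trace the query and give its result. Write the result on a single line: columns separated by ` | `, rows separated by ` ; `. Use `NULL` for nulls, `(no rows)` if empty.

Bucket rows by price < 515 → 'cold' else 'hot'; count each bucket.

cold | 5 ; hot | 6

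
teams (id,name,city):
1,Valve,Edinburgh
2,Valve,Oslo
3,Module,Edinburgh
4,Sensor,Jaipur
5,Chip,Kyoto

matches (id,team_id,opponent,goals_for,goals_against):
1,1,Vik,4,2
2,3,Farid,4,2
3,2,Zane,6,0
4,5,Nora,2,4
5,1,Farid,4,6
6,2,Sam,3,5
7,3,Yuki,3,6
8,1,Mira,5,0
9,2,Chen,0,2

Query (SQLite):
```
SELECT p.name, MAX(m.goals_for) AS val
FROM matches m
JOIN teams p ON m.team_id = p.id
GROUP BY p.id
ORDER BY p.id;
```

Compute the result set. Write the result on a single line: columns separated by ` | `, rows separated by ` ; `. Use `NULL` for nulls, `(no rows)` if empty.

Valve | 5 ; Valve | 6 ; Module | 4 ; Chip | 2

Join each matches row to its teams via team_id.
Group joined rows by teams.id; compute MAX(m.goals_for) per group.
  1: ids {1, 5, 8} → MAX(m.goals_for)=5
  2: ids {3, 6, 9} → MAX(m.goals_for)=6
  3: ids {2, 7} → MAX(m.goals_for)=4
  5: ids {4} → MAX(m.goals_for)=2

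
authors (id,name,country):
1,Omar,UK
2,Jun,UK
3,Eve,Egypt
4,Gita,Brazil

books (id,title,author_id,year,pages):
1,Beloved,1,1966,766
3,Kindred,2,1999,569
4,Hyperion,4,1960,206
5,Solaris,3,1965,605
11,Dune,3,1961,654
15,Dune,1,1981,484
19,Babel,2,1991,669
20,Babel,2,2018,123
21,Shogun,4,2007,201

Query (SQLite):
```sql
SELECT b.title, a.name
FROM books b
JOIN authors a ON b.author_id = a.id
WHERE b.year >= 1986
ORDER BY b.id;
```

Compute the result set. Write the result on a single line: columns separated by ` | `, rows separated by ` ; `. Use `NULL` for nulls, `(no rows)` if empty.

Kindred | Jun ; Babel | Jun ; Babel | Jun ; Shogun | Gita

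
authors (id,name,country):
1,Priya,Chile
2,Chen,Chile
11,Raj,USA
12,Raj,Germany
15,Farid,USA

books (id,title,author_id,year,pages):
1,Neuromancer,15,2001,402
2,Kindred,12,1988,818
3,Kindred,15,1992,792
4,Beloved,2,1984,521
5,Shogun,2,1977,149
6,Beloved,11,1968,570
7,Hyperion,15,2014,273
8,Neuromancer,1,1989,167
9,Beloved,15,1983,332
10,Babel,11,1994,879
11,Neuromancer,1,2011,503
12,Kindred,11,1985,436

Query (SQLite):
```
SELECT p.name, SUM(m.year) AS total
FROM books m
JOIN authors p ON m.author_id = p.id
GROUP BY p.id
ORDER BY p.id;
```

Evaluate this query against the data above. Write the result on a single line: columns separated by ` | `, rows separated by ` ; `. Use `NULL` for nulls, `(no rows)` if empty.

Join each books row to its authors via author_id.
Group joined rows by authors.id; compute SUM(m.year) per group.
  1: ids {8, 11} → SUM(m.year)=4000
  2: ids {4, 5} → SUM(m.year)=3961
  11: ids {6, 10, 12} → SUM(m.year)=5947
  12: ids {2} → SUM(m.year)=1988
  15: ids {1, 3, 7, 9} → SUM(m.year)=7990

Priya | 4000 ; Chen | 3961 ; Raj | 5947 ; Raj | 1988 ; Farid | 7990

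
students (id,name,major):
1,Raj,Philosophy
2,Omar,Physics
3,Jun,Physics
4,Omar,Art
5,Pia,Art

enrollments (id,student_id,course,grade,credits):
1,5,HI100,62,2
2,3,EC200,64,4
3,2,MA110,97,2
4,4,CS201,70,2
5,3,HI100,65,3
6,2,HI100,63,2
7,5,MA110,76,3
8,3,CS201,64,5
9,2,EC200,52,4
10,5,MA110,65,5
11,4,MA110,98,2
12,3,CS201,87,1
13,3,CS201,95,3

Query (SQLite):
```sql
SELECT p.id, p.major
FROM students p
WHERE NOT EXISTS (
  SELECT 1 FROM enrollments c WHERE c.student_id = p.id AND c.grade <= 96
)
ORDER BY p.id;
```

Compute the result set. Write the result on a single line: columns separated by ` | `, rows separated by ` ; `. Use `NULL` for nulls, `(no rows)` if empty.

For each students row, check whether any enrollments with matching student_id has grade <= 96.
Keep rows where that is false.

1 | Philosophy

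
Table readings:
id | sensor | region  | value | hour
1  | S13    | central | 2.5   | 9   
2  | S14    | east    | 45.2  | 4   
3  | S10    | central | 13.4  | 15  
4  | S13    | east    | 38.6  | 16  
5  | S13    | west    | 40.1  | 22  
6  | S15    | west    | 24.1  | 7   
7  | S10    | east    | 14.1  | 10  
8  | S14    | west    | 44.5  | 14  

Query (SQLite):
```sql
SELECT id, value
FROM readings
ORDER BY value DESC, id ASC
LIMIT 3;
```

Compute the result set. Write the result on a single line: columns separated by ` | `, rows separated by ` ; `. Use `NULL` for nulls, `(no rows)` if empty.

2 | 45.2 ; 8 | 44.5 ; 5 | 40.1

Sort by value desc, tiebreak id asc: (45.2, id=2), (44.5, id=8), (40.1, id=5), (38.6, id=4), (24.1, id=6), (14.1, id=7) …. Take first 3.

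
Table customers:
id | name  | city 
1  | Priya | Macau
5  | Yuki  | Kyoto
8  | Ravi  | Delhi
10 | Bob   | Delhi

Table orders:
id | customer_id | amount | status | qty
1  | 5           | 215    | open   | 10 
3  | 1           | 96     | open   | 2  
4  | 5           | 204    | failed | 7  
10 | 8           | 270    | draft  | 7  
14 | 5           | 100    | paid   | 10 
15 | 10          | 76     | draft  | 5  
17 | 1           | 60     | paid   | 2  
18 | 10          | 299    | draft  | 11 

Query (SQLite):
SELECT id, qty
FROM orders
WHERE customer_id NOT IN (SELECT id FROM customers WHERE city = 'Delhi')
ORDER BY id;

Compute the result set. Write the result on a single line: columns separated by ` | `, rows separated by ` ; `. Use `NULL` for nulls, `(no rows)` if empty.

Inner query: customers.id where city = 'Delhi'.
Outer: keep orders rows whose customer_id is not in that set.
Inner query → {8, 10}

1 | 10 ; 3 | 2 ; 4 | 7 ; 14 | 10 ; 17 | 2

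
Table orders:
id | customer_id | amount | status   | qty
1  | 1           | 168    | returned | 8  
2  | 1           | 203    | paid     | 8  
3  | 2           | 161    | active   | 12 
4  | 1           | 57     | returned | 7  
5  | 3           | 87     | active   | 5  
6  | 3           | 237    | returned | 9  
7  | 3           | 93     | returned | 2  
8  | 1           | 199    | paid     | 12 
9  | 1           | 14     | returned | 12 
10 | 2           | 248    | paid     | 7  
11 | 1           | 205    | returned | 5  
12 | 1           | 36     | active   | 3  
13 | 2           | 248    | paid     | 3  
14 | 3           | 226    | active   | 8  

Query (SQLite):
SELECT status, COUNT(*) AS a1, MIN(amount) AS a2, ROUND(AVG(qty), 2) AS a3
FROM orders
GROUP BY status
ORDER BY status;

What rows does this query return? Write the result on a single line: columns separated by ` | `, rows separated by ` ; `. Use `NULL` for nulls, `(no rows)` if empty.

active | 4 | 36 | 7 ; paid | 4 | 199 | 7.5 ; returned | 6 | 14 | 7.17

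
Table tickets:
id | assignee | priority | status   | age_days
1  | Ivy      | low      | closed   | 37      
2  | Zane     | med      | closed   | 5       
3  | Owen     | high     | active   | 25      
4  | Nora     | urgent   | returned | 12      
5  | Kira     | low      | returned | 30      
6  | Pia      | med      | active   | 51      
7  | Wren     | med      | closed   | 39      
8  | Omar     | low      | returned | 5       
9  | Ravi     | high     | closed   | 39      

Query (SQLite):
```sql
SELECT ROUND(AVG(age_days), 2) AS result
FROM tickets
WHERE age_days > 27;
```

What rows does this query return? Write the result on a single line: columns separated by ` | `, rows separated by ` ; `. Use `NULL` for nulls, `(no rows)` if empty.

Rows where age_days > 27 → age_days values: [37, 30, 51, 39, 39].
AVG = 196 / 5 (rounded to 2 dp).

39.2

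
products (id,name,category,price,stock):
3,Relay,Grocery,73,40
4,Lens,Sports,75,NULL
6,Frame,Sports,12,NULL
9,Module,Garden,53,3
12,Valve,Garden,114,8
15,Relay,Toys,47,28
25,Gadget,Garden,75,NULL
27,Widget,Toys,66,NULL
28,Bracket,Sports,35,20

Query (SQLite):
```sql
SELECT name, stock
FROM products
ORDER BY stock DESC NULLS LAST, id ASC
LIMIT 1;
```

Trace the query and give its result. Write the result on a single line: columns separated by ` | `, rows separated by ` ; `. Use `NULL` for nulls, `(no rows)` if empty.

Relay | 40

Sort by stock desc, tiebreak id asc: (40, id=3), (28, id=15), (20, id=28), (8, id=12) …. Take first 1.
NULLS LAST: NULL stock rows go after all non-NULL rows (among themselves ordered by id asc).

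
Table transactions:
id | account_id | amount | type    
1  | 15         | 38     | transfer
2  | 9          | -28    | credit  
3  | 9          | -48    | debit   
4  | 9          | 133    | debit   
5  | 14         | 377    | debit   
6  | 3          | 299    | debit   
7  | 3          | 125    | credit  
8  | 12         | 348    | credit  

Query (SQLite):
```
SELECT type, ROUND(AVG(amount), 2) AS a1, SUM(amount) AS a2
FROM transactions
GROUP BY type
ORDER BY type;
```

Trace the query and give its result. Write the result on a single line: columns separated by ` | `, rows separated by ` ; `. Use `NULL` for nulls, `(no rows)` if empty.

credit | 148.33 | 445 ; debit | 190.25 | 761 ; transfer | 38 | 38

Group transactions by type.
Per group compute: ROUND(AVG(amount), 2), SUM(amount).
  credit: ids {2, 7, 8} → ROUND(AVG(amount), 2)=148.33, SUM(amount)=445
  debit: ids {3, 4, 5, 6} → ROUND(AVG(amount), 2)=190.25, SUM(amount)=761
  transfer: ids {1} → ROUND(AVG(amount), 2)=38, SUM(amount)=38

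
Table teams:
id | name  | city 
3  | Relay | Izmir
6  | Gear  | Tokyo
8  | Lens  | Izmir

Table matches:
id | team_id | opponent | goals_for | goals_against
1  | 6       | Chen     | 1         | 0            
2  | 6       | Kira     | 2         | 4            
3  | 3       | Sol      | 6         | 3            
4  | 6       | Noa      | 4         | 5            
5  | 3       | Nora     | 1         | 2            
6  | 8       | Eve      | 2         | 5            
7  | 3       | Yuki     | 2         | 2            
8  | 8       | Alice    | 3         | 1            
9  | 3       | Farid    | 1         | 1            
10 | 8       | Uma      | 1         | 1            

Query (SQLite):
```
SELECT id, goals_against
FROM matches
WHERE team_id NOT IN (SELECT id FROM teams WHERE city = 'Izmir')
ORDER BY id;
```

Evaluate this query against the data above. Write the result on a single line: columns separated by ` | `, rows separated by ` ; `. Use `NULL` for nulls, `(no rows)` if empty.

Inner query: teams.id where city = 'Izmir'.
Outer: keep matches rows whose team_id is not in that set.
Inner query → {3, 8}

1 | 0 ; 2 | 4 ; 4 | 5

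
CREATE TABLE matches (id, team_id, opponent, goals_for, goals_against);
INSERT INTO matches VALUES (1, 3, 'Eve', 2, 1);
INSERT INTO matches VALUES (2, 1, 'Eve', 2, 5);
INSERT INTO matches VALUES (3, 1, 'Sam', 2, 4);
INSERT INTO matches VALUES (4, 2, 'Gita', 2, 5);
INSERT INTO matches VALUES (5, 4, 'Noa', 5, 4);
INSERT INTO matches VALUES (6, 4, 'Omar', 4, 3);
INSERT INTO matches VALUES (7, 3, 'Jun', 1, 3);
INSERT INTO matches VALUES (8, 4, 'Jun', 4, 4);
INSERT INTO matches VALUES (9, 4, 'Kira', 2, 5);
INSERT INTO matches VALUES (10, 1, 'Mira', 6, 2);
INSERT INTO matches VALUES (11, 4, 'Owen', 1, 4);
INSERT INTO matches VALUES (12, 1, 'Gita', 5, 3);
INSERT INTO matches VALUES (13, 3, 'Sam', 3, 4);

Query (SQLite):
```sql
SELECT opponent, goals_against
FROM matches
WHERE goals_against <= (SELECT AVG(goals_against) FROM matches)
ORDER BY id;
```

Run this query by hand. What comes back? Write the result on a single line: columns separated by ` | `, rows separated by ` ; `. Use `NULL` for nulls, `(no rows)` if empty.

Eve | 1 ; Omar | 3 ; Jun | 3 ; Mira | 2 ; Gita | 3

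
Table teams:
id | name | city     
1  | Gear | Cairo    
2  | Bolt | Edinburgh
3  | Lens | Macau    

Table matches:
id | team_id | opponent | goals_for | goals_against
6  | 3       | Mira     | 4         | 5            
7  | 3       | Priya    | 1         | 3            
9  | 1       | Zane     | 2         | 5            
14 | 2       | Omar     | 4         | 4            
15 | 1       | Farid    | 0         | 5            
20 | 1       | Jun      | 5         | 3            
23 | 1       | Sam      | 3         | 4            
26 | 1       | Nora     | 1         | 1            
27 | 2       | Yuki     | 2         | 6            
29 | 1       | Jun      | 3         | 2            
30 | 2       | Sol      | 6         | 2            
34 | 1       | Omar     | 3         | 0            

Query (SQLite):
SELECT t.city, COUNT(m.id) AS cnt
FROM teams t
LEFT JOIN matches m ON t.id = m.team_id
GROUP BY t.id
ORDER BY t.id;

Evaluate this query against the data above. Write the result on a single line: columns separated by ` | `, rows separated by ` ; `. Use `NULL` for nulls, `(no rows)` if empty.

LEFT JOIN keeps every teams row; unmatched ones get NULL for matches columns.
Group by teams.id and compute COUNT(m.id). COUNT(col) of an all-NULL group is 0.
  1: ids {9, 15, 20, 23, 26, 29, 34} → COUNT(m.id)=7
  2: ids {14, 27, 30} → COUNT(m.id)=3
  3: ids {6, 7} → COUNT(m.id)=2

Cairo | 7 ; Edinburgh | 3 ; Macau | 2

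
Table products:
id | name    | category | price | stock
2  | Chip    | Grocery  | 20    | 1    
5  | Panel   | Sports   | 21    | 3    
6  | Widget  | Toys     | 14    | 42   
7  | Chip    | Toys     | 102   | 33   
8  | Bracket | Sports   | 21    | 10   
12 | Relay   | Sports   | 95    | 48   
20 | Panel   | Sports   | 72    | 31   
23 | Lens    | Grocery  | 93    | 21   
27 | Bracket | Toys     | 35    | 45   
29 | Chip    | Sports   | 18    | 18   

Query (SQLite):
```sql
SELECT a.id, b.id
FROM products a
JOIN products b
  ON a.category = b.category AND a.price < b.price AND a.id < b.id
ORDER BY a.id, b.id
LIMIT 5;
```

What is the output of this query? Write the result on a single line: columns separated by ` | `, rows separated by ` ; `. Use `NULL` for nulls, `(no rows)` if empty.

Pairs (a,b) with same category, a.price < b.price, a.id < b.id.
category groups: Grocery:{2,23} Sports:{5,8,12,20,29} Toys:{6,7,27}
Ordered by (a.id, b.id); first 5.

2 | 23 ; 5 | 12 ; 5 | 20 ; 6 | 7 ; 6 | 27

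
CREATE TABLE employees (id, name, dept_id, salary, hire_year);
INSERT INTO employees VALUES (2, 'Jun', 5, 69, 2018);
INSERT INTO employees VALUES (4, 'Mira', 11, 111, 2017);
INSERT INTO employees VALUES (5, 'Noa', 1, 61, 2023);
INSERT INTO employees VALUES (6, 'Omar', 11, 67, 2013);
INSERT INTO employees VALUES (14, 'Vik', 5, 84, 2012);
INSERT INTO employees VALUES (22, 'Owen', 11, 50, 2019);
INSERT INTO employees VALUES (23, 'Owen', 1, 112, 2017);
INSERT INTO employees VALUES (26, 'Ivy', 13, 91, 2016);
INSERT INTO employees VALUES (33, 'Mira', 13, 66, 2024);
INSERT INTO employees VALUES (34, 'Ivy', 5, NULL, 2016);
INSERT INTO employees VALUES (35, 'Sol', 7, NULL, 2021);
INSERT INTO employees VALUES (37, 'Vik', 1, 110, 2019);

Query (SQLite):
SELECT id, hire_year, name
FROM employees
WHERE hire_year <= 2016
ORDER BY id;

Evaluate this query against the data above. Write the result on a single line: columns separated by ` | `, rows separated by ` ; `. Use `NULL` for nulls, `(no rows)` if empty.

hire_year <= 2016: ids {6, 14, 26, 34}

6 | 2013 | Omar ; 14 | 2012 | Vik ; 26 | 2016 | Ivy ; 34 | 2016 | Ivy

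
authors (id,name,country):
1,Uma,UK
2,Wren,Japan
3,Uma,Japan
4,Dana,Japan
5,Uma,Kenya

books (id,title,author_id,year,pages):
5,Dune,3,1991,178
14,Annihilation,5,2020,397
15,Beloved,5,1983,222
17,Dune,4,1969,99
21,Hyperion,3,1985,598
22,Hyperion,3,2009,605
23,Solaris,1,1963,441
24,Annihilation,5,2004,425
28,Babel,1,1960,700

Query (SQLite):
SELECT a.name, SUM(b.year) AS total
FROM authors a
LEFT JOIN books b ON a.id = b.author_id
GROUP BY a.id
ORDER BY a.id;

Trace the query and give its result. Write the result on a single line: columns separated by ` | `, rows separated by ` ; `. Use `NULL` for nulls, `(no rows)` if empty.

LEFT JOIN keeps every authors row; unmatched ones get NULL for books columns.
Group by authors.id and compute SUM(b.year). SUM over an all-NULL group is NULL.
  1: ids {23, 28} → SUM(b.year)=3923
  2: ids {—} → SUM(b.year)=NULL
  3: ids {5, 21, 22} → SUM(b.year)=5985
  4: ids {17} → SUM(b.year)=1969
  5: ids {14, 15, 24} → SUM(b.year)=6007

Uma | 3923 ; Wren | NULL ; Uma | 5985 ; Dana | 1969 ; Uma | 6007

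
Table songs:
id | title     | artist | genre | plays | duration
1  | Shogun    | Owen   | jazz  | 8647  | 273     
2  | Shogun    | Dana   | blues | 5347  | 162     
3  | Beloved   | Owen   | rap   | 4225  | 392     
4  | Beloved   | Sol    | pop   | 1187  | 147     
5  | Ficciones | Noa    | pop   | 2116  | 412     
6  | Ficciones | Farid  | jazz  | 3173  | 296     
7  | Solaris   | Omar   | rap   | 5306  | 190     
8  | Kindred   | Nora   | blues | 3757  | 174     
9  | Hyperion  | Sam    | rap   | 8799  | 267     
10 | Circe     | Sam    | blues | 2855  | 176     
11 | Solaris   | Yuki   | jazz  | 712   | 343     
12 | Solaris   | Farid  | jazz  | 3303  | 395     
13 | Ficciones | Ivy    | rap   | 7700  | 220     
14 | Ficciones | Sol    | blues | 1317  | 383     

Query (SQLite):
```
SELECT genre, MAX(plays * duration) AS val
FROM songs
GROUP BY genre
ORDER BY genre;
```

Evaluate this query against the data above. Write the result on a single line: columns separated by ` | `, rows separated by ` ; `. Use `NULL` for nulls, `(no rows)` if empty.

blues | 866214 ; jazz | 2360631 ; pop | 871792 ; rap | 2349333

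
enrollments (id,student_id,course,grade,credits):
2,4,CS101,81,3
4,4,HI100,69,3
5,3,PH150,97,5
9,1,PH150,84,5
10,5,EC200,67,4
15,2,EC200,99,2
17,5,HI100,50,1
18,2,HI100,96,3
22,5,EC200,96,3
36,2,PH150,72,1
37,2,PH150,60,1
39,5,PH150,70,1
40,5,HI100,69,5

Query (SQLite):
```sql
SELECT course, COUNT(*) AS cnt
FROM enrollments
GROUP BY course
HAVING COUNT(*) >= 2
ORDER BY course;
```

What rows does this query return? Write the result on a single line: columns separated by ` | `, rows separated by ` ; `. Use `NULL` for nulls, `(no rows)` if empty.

Partition enrollments by course; compute COUNT(*) within each group.
HAVING: keep groups with count ≥ 2.
  CS101: ids {2} → COUNT(*)=1
  EC200: ids {10, 15, 22} → COUNT(*)=3
  HI100: ids {4, 17, 18, 40} → COUNT(*)=4
  PH150: ids {5, 9, 36, 37, 39} → COUNT(*)=5

EC200 | 3 ; HI100 | 4 ; PH150 | 5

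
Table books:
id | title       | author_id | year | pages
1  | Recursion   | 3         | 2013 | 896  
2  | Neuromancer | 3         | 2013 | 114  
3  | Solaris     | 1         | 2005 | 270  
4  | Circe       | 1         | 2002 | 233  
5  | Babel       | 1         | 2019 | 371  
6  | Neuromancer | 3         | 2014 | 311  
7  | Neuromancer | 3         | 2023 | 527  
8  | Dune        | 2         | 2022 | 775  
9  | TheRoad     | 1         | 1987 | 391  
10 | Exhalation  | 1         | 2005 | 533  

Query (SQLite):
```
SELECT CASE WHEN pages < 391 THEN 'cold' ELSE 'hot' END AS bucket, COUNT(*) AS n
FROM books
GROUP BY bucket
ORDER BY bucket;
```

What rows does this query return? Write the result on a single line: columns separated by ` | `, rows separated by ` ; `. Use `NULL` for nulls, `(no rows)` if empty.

cold | 5 ; hot | 5

Bucket rows by pages < 391 → 'cold' else 'hot'; count each bucket.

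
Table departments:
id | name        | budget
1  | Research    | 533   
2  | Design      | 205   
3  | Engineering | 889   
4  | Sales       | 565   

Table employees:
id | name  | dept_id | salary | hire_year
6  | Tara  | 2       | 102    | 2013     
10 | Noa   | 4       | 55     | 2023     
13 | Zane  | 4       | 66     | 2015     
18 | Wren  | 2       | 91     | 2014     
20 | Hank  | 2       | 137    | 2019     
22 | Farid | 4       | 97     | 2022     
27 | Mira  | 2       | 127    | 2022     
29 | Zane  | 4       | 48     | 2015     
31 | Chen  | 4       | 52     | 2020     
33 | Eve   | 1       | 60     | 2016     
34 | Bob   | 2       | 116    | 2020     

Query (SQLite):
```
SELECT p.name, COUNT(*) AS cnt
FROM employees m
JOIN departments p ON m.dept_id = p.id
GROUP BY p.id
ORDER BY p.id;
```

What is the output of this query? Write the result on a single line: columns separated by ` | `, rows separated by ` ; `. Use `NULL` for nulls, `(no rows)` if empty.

Join each employees row to its departments via dept_id.
Group joined rows by departments.id; compute COUNT(*) per group.
  1: ids {33} → COUNT(*)=1
  2: ids {6, 18, 20, 27, 34} → COUNT(*)=5
  4: ids {10, 13, 22, 29, 31} → COUNT(*)=5

Research | 1 ; Design | 5 ; Sales | 5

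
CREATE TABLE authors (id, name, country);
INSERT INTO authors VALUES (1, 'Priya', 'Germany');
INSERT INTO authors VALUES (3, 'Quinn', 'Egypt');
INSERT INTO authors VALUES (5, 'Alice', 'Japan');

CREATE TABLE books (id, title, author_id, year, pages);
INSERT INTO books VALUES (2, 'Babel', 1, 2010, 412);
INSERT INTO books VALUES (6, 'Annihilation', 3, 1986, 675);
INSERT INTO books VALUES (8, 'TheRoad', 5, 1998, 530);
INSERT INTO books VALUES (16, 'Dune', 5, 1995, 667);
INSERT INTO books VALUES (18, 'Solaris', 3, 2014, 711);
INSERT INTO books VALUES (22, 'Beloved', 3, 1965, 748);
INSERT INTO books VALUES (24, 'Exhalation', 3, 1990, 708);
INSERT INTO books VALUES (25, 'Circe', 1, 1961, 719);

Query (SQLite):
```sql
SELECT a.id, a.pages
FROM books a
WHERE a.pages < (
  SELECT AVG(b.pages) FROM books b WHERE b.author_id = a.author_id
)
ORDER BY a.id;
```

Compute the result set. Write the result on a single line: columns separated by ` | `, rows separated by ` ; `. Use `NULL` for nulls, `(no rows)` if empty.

For each books row a, compute AVG(pages) over rows sharing a.author_id.
Keep row a if a.pages < that per-group AVG.
  author_id=1: AVG(pages) = 565.5
  author_id=3: AVG(pages) = 710.5
  author_id=5: AVG(pages) = 598.5

2 | 412 ; 6 | 675 ; 8 | 530 ; 24 | 708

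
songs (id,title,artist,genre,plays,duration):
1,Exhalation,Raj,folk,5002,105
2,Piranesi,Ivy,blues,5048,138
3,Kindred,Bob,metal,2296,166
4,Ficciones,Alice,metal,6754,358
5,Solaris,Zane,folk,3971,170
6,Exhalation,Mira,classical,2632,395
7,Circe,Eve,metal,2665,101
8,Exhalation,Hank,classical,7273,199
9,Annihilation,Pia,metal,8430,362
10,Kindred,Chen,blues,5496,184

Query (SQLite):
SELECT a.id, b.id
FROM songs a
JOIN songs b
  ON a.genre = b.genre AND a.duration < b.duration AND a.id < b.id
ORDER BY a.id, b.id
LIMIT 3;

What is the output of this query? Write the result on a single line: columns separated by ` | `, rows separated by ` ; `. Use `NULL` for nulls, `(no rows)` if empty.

Pairs (a,b) with same genre, a.duration < b.duration, a.id < b.id.
genre groups: blues:{2,10} classical:{6,8} folk:{1,5} metal:{3,4,7,9}
Ordered by (a.id, b.id); first 3.

1 | 5 ; 2 | 10 ; 3 | 4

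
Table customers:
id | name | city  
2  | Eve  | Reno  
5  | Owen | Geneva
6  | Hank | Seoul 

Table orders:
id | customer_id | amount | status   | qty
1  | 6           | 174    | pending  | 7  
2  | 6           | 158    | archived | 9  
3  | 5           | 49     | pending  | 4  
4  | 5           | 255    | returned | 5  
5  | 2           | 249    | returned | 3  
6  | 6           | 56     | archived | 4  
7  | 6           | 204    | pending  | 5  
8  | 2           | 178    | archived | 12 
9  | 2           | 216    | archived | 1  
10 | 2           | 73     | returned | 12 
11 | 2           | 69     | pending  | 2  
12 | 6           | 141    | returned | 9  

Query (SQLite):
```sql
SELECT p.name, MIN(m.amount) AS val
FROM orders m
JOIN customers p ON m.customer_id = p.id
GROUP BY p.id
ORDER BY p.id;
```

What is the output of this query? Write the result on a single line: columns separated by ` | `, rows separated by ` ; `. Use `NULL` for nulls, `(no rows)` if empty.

Join each orders row to its customers via customer_id.
Group joined rows by customers.id; compute MIN(m.amount) per group.
  2: ids {5, 8, 9, 10, 11} → MIN(m.amount)=69
  5: ids {3, 4} → MIN(m.amount)=49
  6: ids {1, 2, 6, 7, 12} → MIN(m.amount)=56

Eve | 69 ; Owen | 49 ; Hank | 56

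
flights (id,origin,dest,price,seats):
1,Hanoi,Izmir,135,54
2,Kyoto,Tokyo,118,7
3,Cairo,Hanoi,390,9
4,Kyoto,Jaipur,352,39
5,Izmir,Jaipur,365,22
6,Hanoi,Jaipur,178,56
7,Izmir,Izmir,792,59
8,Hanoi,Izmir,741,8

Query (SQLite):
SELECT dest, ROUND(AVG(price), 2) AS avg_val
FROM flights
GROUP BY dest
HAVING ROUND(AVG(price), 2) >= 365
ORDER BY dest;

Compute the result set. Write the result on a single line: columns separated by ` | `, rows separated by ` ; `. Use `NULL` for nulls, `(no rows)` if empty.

Hanoi | 390 ; Izmir | 556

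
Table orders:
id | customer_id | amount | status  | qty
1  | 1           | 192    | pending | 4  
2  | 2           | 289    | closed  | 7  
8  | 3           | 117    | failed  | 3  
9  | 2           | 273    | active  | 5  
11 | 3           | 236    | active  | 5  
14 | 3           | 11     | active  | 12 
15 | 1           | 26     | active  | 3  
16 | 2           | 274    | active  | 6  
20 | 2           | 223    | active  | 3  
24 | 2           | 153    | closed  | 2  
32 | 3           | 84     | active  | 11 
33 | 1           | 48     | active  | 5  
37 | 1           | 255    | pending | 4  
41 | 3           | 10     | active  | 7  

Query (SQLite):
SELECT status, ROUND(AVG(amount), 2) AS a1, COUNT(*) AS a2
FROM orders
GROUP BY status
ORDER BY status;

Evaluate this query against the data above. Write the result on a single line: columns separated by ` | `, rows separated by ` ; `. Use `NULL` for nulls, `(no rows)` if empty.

active | 131.67 | 9 ; closed | 221 | 2 ; failed | 117 | 1 ; pending | 223.5 | 2

Group orders by status.
Per group compute: ROUND(AVG(amount), 2), COUNT(*).
  active: ids {9, 11, 14, 15, 16, 20, 32, 33, 41} → ROUND(AVG(amount), 2)=131.67, COUNT(*)=9
  closed: ids {2, 24} → ROUND(AVG(amount), 2)=221, COUNT(*)=2
  failed: ids {8} → ROUND(AVG(amount), 2)=117, COUNT(*)=1
  pending: ids {1, 37} → ROUND(AVG(amount), 2)=223.5, COUNT(*)=2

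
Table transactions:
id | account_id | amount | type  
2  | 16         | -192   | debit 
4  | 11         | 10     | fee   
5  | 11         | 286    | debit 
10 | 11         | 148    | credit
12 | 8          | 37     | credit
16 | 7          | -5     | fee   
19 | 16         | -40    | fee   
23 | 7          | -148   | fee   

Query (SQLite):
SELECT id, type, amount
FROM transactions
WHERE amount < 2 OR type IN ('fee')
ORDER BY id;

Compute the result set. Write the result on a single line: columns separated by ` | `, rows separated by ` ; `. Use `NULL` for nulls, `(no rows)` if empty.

2 | debit | -192 ; 4 | fee | 10 ; 16 | fee | -5 ; 19 | fee | -40 ; 23 | fee | -148

amount < 2: ids {2, 16, 19, 23}
type IN ('fee'): ids {4, 16, 19, 23}
Combine with OR.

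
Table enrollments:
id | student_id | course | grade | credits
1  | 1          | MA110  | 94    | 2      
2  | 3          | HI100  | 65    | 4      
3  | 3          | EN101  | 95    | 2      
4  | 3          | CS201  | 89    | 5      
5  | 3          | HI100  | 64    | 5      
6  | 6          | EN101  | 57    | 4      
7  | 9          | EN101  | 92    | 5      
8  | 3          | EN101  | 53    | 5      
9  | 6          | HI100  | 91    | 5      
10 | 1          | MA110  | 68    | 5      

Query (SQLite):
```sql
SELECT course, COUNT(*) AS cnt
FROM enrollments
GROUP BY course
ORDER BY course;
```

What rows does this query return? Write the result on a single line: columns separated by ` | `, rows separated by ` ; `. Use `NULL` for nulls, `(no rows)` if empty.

CS201 | 1 ; EN101 | 4 ; HI100 | 3 ; MA110 | 2

Partition enrollments by course; compute COUNT(*) within each group.
  CS201: ids {4} → COUNT(*)=1
  EN101: ids {3, 6, 7, 8} → COUNT(*)=4
  HI100: ids {2, 5, 9} → COUNT(*)=3
  MA110: ids {1, 10} → COUNT(*)=2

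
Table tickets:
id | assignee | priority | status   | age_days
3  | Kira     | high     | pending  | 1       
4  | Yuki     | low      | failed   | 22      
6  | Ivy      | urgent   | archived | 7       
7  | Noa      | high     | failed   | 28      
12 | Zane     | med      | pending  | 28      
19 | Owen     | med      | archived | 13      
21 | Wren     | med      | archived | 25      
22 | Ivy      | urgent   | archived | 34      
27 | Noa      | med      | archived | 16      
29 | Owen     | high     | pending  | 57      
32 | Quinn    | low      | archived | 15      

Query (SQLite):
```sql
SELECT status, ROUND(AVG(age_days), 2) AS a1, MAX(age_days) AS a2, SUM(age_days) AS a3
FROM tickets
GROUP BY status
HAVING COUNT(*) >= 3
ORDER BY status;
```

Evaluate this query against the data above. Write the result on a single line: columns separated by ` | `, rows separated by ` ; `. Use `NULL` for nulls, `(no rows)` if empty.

Group tickets by status.
Per group compute: ROUND(AVG(age_days), 2), MAX(age_days), SUM(age_days).
HAVING: drop groups with fewer than 3 rows.
  archived: ids {6, 19, 21, 22, 27, 32} → ROUND(AVG(age_days), 2)=18.33, MAX(age_days)=34, SUM(age_days)=110
  failed: ids {4, 7} → ROUND(AVG(age_days), 2)=25, MAX(age_days)=28, SUM(age_days)=50
  pending: ids {3, 12, 29} → ROUND(AVG(age_days), 2)=28.67, MAX(age_days)=57, SUM(age_days)=86

archived | 18.33 | 34 | 110 ; pending | 28.67 | 57 | 86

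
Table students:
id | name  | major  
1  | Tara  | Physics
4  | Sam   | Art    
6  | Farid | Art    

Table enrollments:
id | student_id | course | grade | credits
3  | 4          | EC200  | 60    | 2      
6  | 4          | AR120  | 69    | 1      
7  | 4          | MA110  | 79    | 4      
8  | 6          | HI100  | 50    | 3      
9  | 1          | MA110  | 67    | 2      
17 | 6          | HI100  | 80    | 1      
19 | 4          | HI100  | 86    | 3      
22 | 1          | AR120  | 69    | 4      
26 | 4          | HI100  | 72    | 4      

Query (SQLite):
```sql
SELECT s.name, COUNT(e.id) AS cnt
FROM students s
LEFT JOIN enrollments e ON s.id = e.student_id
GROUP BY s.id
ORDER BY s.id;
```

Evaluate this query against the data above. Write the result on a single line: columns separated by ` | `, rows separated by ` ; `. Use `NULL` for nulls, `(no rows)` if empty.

LEFT JOIN keeps every students row; unmatched ones get NULL for enrollments columns.
Group by students.id and compute COUNT(e.id). COUNT(col) of an all-NULL group is 0.
  1: ids {9, 22} → COUNT(e.id)=2
  4: ids {3, 6, 7, 19, 26} → COUNT(e.id)=5
  6: ids {8, 17} → COUNT(e.id)=2

Tara | 2 ; Sam | 5 ; Farid | 2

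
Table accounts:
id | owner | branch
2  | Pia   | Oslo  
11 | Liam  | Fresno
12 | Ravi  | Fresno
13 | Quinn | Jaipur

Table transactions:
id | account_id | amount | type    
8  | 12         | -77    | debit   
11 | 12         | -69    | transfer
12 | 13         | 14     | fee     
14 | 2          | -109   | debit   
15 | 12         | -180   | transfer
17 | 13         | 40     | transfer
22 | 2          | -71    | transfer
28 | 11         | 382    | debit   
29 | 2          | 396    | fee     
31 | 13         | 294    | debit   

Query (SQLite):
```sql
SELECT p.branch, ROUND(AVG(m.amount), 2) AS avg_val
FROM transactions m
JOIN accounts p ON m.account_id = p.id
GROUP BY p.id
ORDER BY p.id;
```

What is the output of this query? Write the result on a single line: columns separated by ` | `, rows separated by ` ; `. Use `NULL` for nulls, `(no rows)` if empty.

Join each transactions row to its accounts via account_id.
Group joined rows by accounts.id; compute ROUND(AVG(m.amount), 2) per group.
  2: ids {14, 22, 29} → ROUND(AVG(m.amount), 2)=72
  11: ids {28} → ROUND(AVG(m.amount), 2)=382
  12: ids {8, 11, 15} → ROUND(AVG(m.amount), 2)=-108.67
  13: ids {12, 17, 31} → ROUND(AVG(m.amount), 2)=116

Oslo | 72 ; Fresno | 382 ; Fresno | -108.67 ; Jaipur | 116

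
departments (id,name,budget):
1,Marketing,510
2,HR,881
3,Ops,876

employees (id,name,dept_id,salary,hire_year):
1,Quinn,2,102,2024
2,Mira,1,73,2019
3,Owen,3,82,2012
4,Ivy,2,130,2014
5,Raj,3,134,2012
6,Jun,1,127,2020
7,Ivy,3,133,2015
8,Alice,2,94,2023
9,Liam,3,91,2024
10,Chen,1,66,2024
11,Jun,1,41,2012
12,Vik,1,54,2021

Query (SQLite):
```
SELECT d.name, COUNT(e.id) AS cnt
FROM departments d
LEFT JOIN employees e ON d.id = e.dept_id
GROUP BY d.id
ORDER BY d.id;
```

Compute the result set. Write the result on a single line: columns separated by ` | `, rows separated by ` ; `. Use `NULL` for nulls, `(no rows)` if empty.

Marketing | 5 ; HR | 3 ; Ops | 4

LEFT JOIN keeps every departments row; unmatched ones get NULL for employees columns.
Group by departments.id and compute COUNT(e.id). COUNT(col) of an all-NULL group is 0.
  1: ids {2, 6, 10, 11, 12} → COUNT(e.id)=5
  2: ids {1, 4, 8} → COUNT(e.id)=3
  3: ids {3, 5, 7, 9} → COUNT(e.id)=4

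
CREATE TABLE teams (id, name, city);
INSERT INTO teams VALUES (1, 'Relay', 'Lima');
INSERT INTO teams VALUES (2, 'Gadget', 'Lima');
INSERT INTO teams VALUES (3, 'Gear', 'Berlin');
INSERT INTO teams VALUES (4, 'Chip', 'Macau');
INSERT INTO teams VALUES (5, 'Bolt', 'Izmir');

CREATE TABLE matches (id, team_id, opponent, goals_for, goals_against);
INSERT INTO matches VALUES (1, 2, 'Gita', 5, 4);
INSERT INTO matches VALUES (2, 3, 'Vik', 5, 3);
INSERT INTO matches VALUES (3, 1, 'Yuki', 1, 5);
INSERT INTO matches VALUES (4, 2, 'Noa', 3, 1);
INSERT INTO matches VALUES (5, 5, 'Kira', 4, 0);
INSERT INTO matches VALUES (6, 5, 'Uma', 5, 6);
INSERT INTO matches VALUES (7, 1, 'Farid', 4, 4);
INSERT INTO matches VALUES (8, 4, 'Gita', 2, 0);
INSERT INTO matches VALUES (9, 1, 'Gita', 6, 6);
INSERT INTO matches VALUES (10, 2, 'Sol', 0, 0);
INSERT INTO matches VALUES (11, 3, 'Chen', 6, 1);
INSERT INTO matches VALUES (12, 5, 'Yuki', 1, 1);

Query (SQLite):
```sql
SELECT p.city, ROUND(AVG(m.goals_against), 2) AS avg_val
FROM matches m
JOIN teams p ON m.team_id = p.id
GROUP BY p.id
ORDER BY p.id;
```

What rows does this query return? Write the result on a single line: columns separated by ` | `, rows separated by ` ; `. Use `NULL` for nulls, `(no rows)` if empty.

Join each matches row to its teams via team_id.
Group joined rows by teams.id; compute ROUND(AVG(m.goals_against), 2) per group.
  1: ids {3, 7, 9} → ROUND(AVG(m.goals_against), 2)=5
  2: ids {1, 4, 10} → ROUND(AVG(m.goals_against), 2)=1.67
  3: ids {2, 11} → ROUND(AVG(m.goals_against), 2)=2
  4: ids {8} → ROUND(AVG(m.goals_against), 2)=0
  5: ids {5, 6, 12} → ROUND(AVG(m.goals_against), 2)=2.33

Lima | 5 ; Lima | 1.67 ; Berlin | 2 ; Macau | 0 ; Izmir | 2.33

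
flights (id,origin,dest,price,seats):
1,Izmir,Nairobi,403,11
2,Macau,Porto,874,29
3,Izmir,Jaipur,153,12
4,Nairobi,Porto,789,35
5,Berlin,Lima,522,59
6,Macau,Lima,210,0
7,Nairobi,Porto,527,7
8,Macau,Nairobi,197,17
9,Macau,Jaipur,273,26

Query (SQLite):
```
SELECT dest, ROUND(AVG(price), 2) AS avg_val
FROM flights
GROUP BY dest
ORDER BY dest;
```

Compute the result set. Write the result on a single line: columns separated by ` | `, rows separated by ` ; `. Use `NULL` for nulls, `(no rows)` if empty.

Jaipur | 213 ; Lima | 366 ; Nairobi | 300 ; Porto | 730

Partition flights by dest; compute ROUND(AVG(price), 2) within each group.
  Jaipur: ids {3, 9} → ROUND(AVG(price), 2)=213
  Lima: ids {5, 6} → ROUND(AVG(price), 2)=366
  Nairobi: ids {1, 8} → ROUND(AVG(price), 2)=300
  Porto: ids {2, 4, 7} → ROUND(AVG(price), 2)=730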